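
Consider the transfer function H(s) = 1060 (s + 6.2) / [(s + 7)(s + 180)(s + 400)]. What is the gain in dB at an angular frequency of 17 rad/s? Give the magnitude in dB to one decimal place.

-36.8 dB

|j17 + 6.2| = √(17² + 6.2²) = 18.1
|j17 + 7| = √(17² + 7²) = 18.38
|j17 + 180| = √(17² + 180²) = 180.8
|j17 + 400| = √(17² + 400²) = 400.4
|H(j17)| = 1060 × 18.1 / (18.38 × 180.8 × 400.4) = 0.014413
20 log₁₀(0.014413) = -36.82 dB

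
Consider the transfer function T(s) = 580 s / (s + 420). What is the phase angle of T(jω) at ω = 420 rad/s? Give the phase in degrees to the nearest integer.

45°

∠(j420) = 90.00°
∠(j420 + 420) = arctan(420/420) = 45.00°
∠T(j420) = 90.00° − 45.00° = 45.00°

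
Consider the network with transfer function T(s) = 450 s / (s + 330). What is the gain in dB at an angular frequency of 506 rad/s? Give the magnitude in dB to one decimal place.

51.5 dB

|j506| = 506
|j506 + 330| = √(506² + 330²) = 604.1
|T(j506)| = 450 × 506 / 604.1 = 376.92
20 log₁₀(376.92) = 51.53 dB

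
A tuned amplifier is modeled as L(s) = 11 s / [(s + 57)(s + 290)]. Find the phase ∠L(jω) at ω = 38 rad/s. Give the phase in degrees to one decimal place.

∠(j38) = 90.00°
∠(j38 + 57) = arctan(38/57) = 33.69°
∠(j38 + 290) = arctan(38/290) = 7.47°
∠L(j38) = 90.00° − (33.69° + 7.47°) = 48.84°

48.8°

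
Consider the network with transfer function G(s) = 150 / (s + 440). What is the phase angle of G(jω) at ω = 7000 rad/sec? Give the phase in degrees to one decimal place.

-86.4 deg

∠(j7000 + 440) = arctan(7000/440) = 86.40°
∠G(j7000) = −86.40° = -86.40°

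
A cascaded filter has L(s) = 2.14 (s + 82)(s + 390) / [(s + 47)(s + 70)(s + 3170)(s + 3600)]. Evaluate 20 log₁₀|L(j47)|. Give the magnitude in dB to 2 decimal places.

|j47 + 82| = √(47² + 82²) = 94.51
|j47 + 390| = √(47² + 390²) = 392.8
|j47 + 47| = √(47² + 47²) = 66.47
|j47 + 70| = √(47² + 70²) = 84.31
|j47 + 3170| = √(47² + 3170²) = 3170
|j47 + 3600| = √(47² + 3600²) = 3600
|L(j47)| = 2.14 × 94.51 × 392.8 / (66.47 × 84.31 × 3170 × 3600) = 1.2421e-06
20 log₁₀(1.2421e-06) = -118.117 dB

-118.12 dB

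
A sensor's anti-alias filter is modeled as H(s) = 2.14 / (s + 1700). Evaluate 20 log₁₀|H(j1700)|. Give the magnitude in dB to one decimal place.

-61.0 dB

|j1700 + 1700| = √(1700² + 1700²) = 2404
|H(j1700)| = 2.14 / 2404 = 0.00089012
20 log₁₀(0.00089012) = -61.01 dB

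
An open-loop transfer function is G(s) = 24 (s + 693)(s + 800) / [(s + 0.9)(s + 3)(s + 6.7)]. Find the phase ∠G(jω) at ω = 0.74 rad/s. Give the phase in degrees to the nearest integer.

∠(j0.74 + 693) = arctan(0.74/693) = 0.06°
∠(j0.74 + 800) = arctan(0.74/800) = 0.05°
∠(j0.74 + 0.9) = arctan(0.74/0.9) = 39.43°
∠(j0.74 + 3) = arctan(0.74/3) = 13.86°
∠(j0.74 + 6.7) = arctan(0.74/6.7) = 6.30°
∠G(j0.74) = 0.06° + 0.05° − (39.43° + 13.86° + 6.30°) = -59.47°

-59°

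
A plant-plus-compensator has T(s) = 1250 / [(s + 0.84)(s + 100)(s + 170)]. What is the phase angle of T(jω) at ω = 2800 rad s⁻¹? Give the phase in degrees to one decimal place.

∠(j2800 + 0.84) = arctan(2800/0.84) = 89.98°
∠(j2800 + 100) = arctan(2800/100) = 87.95°
∠(j2800 + 170) = arctan(2800/170) = 86.53°
∠T(j2800) = − (89.98° + 87.95° + 86.53°) = -264.46°

-264.5°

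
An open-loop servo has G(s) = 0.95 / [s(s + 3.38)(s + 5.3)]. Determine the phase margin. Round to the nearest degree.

Gain crossover: |G(jω)| = 1 at ω ≈ 0.053 rad/s.
∠G(j0.053) = −90° − arctan(0.053/3.38) − arctan(0.053/5.3) ≈ -91.47°
PM = 180° + (-91.47°) = 88.53°

89°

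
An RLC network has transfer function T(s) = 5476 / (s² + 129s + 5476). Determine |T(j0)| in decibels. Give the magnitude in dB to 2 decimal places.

T(0) = 5476 / 5476 = 1
20 log₁₀(1) = 0.000 dB

0.00 dB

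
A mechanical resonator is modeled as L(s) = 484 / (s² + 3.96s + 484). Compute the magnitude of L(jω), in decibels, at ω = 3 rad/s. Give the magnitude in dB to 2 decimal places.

0.16 dB

|(j3)² + 3.96(j3) + 484| = |475 + j11.88| = 475.1
|L(j3)| = 484 / 475.1 = 1.0186
20 log₁₀(1.0186) = 0.160 dB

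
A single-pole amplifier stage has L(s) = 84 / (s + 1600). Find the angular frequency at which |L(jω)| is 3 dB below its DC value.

For a single-pole low-pass, the −3 dB point is at the pole: ω = 1600 rad s⁻¹.

1600 rad s⁻¹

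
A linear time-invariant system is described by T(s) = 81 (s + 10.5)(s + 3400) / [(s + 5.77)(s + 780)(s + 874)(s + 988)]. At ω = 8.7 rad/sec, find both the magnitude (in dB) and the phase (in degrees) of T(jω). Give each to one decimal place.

|j8.7 + 10.5| = √(8.7² + 10.5²) = 13.64
|j8.7 + 3400| = √(8.7² + 3400²) = 3400
|j8.7 + 5.77| = √(8.7² + 5.77²) = 10.44
|j8.7 + 780| = √(8.7² + 780²) = 780
|j8.7 + 874| = √(8.7² + 874²) = 874
|j8.7 + 988| = √(8.7² + 988²) = 988
|T(j8.7)| = 81 × 13.64 × 3400 / (10.44 × 780 × 874 × 988) = 0.000534
20 log₁₀(0.000534) = -65.45 dB
∠(j8.7 + 10.5) = arctan(8.7/10.5) = 39.64°
∠(j8.7 + 3400) = arctan(8.7/3400) = 0.15°
∠(j8.7 + 5.77) = arctan(8.7/5.77) = 56.45°
∠(j8.7 + 780) = arctan(8.7/780) = 0.64°
∠(j8.7 + 874) = arctan(8.7/874) = 0.57°
∠(j8.7 + 988) = arctan(8.7/988) = 0.50°
∠T(j8.7) = 39.64° + 0.15° − (56.45° + 0.64° + 0.57° + 0.50°) = -18.37°

|T| = -65.4 dB, ∠T = -18.4°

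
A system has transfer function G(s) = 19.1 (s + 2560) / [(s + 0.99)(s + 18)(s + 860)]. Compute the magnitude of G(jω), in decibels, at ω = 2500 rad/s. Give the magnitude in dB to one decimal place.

|j2500 + 2560| = √(2500² + 2560²) = 3578
|j2500 + 0.99| = √(2500² + 0.99²) = 2500
|j2500 + 18| = √(2500² + 18²) = 2500
|j2500 + 860| = √(2500² + 860²) = 2644
|G(j2500)| = 19.1 × 3578 / (2500 × 2500 × 2644) = 4.136e-06
20 log₁₀(4.136e-06) = -107.67 dB

-107.7 dB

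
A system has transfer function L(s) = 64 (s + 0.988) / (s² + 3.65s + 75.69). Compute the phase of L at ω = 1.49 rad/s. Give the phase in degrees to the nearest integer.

52 deg

∠(j1.49 + 0.988) = arctan(1.49/0.988) = 56.45°
∠[(j1.49)² + 3.65(j1.49) + 75.69] = ∠[73.47 + j5.4385] = 4.23°
∠L(j1.49) = 56.45° − 4.23° = 52.22°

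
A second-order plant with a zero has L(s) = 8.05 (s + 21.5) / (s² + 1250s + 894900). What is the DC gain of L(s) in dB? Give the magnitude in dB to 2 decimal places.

L(0) = 8.05 × 21.5 / 894900 = 0.0001934
20 log₁₀(0.0001934) = -74.271 dB

-74.27 dB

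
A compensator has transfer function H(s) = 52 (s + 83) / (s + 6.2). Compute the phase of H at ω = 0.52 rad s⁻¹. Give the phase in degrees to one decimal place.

∠(j0.52 + 83) = arctan(0.52/83) = 0.36°
∠(j0.52 + 6.2) = arctan(0.52/6.2) = 4.79°
∠H(j0.52) = 0.36° − 4.79° = -4.44°

-4.4°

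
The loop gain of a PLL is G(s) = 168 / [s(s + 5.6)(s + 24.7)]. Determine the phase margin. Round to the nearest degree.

75°

Gain crossover: |G(jω)| = 1 at ω ≈ 1.19 rad/s.
∠G(j1.19) = −90° − arctan(1.19/5.6) − arctan(1.19/24.7) ≈ -104.72°
PM = 180° + (-104.72°) = 75.28°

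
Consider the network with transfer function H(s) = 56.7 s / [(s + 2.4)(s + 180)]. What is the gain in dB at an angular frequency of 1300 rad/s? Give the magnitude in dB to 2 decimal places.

-27.29 dB

|j1300| = 1300
|j1300 + 2.4| = √(1300² + 2.4²) = 1300
|j1300 + 180| = √(1300² + 180²) = 1312
|H(j1300)| = 56.7 × 1300 / (1300 × 1312) = 0.043203
20 log₁₀(0.043203) = -27.290 dB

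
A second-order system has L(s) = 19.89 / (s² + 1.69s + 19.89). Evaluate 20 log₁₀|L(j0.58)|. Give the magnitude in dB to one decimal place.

0.1 dB

|(j0.58)² + 1.69(j0.58) + 19.89| = |19.554 + j0.9802| = 19.58
|L(j0.58)| = 19.89 / 19.58 = 1.0159
20 log₁₀(1.0159) = 0.14 dB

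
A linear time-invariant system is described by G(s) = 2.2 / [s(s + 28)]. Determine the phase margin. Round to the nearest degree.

90 deg

Gain crossover: |G(jω)| = 1 at ω ≈ 0.0786 rad/sec.
∠G(j0.0786) = −90° − arctan(0.0786/28) ≈ -90.16°
PM = 180° + (-90.16°) = 89.84°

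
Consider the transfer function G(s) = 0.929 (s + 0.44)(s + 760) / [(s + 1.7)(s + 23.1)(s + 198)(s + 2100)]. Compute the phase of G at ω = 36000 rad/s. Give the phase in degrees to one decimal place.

-177.5 deg

∠(j36000 + 0.44) = arctan(36000/0.44) = 90.00°
∠(j36000 + 760) = arctan(36000/760) = 88.79°
∠(j36000 + 1.7) = arctan(36000/1.7) = 90.00°
∠(j36000 + 23.1) = arctan(36000/23.1) = 89.96°
∠(j36000 + 198) = arctan(36000/198) = 89.68°
∠(j36000 + 2100) = arctan(36000/2100) = 86.66°
∠G(j36000) = 90.00° + 88.79° − (90.00° + 89.96° + 89.68° + 86.66°) = -177.52°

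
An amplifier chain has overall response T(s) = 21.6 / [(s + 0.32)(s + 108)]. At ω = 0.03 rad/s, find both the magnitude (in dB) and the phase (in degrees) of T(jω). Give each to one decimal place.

|T| = -4.1 dB, ∠T = -5.4°

|j0.03 + 0.32| = √(0.03² + 0.32²) = 0.3214
|j0.03 + 108| = √(0.03² + 108²) = 108
|T(j0.03)| = 21.6 / (0.3214 × 108) = 0.62227
20 log₁₀(0.62227) = -4.12 dB
∠(j0.03 + 0.32) = arctan(0.03/0.32) = 5.36°
∠(j0.03 + 108) = arctan(0.03/108) = 0.02°
∠T(j0.03) = − (5.36° + 0.02°) = -5.37°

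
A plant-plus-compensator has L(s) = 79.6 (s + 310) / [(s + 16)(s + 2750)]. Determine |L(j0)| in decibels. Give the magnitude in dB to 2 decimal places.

L(0) = 79.6 × 310 / (16 × 2750) = 0.56082
20 log₁₀(0.56082) = -5.024 dB

-5.02 dB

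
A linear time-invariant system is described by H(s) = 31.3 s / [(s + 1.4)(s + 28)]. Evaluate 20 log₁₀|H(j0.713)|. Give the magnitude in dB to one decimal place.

-5.9 dB

|j0.713| = 0.713
|j0.713 + 1.4| = √(0.713² + 1.4²) = 1.571
|j0.713 + 28| = √(0.713² + 28²) = 28.01
|H(j0.713)| = 31.3 × 0.713 / (1.571 × 28.01) = 0.50714
20 log₁₀(0.50714) = -5.90 dB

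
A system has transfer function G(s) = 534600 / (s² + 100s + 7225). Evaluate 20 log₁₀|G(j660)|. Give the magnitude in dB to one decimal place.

|(j660)² + 100(j660) + 7225| = |-4.2838e+05 + j66000| = 4.334e+05
|G(j660)| = 534600 / 4.334e+05 = 1.2334
20 log₁₀(1.2334) = 1.82 dB

1.8 dB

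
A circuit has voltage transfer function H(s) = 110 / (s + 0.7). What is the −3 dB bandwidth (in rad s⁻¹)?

0.7 rad s⁻¹

For a single-pole low-pass, the −3 dB point is at the pole: ω = 0.7 rad s⁻¹.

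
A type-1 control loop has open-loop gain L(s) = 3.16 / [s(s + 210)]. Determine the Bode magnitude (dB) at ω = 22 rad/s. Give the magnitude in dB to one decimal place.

|j22 + 210| = √(22² + 210²) = 211.1
|j22| = 22
|L(j22)| = 3.16 / (211.1 × 22) = 0.00068026
20 log₁₀(0.00068026) = -63.35 dB

-63.3 dB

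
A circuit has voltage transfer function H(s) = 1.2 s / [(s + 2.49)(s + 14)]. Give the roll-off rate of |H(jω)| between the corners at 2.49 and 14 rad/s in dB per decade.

0 dB/decade

In this band the factors already past their corner are: 1 differentiator zero, pole at 2.49; net slope = 0 dB/decade.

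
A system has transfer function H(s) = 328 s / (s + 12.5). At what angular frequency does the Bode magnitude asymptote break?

The single real pole at s = −12.5 gives a corner at ω = 12.5 rad/s.

12.5 rad/s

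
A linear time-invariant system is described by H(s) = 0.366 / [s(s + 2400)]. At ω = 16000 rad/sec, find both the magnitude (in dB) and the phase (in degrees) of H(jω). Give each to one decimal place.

|H| = -177.0 dB, ∠H = -171.5 deg

|j16000 + 2400| = √(16000² + 2400²) = 1.618e+04
|j16000| = 1.6e+04
|H(j16000)| = 0.366 / (1.618e+04 × 1.6e+04) = 1.4139e-09
20 log₁₀(1.4139e-09) = -176.99 dB
∠(j16000 + 2400) = arctan(16000/2400) = 81.47°
∠(j16000) = 90.00°
∠H(j16000) = − (81.47° + 90.00°) = -171.47°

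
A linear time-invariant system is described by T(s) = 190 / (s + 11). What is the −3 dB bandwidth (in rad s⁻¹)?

11 rad s⁻¹

For a single-pole low-pass, the −3 dB point is at the pole: ω = 11 rad s⁻¹.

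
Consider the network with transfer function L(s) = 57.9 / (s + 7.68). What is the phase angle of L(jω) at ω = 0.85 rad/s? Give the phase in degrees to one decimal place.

-6.3 deg

∠(j0.85 + 7.68) = arctan(0.85/7.68) = 6.32°
∠L(j0.85) = −6.32° = -6.32°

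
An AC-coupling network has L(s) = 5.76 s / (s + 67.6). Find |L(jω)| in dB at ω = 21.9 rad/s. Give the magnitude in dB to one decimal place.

|j21.9| = 21.9
|j21.9 + 67.6| = √(21.9² + 67.6²) = 71.06
|L(j21.9)| = 5.76 × 21.9 / 71.06 = 1.7752
20 log₁₀(1.7752) = 4.98 dB

5.0 dB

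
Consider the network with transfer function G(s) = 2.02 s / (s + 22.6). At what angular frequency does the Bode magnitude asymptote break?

The single real pole at s = −22.6 gives a corner at ω = 22.6 rad s⁻¹.

22.6 rad s⁻¹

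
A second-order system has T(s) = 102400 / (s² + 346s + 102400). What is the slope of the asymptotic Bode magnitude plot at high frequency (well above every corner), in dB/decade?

With 0 zeros and 2 poles, the high-frequency asymptotic slope is 20 × (0 − 2) = -40 dB/decade.

-40 dB/decade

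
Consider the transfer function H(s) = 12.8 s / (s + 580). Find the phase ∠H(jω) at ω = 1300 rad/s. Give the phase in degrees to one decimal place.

∠(j1300) = 90.00°
∠(j1300 + 580) = arctan(1300/580) = 65.96°
∠H(j1300) = 90.00° − 65.96° = 24.04°

24.0°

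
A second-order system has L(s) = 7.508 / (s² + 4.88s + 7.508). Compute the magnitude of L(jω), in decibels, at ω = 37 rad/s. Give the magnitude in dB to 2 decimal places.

-45.25 dB

|(j37)² + 4.88(j37) + 7.508| = |-1361.5 + j180.56| = 1373
|L(j37)| = 7.508 / 1373 = 0.0054667
20 log₁₀(0.0054667) = -45.246 dB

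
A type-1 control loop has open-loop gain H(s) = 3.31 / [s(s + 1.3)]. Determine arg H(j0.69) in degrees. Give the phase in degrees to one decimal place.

-118.0 deg

∠(j0.69 + 1.3) = arctan(0.69/1.3) = 27.96°
∠(j0.69) = 90.00°
∠H(j0.69) = − (27.96° + 90.00°) = -117.96°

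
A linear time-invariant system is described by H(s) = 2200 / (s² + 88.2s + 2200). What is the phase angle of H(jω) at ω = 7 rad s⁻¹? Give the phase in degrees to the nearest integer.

-16°

∠[(j7)² + 88.2(j7) + 2200] = ∠[2151 + j617.4] = 16.02°
∠H(j7) = −16.02° = -16.02°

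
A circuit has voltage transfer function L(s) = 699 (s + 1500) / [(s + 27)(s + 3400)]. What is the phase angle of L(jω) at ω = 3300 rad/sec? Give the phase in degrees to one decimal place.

∠(j3300 + 1500) = arctan(3300/1500) = 65.56°
∠(j3300 + 27) = arctan(3300/27) = 89.53°
∠(j3300 + 3400) = arctan(3300/3400) = 44.14°
∠L(j3300) = 65.56° − (89.53° + 44.14°) = -68.12°

-68.1 deg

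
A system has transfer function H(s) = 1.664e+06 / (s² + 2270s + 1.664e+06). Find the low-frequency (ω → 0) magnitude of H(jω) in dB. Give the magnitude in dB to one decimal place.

H(0) = 1.664e+06 / 1.664e+06 = 1
20 log₁₀(1) = 0.00 dB

0.0 dB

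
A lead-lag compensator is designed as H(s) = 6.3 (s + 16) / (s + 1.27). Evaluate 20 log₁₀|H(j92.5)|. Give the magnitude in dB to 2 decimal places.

|j92.5 + 16| = √(92.5² + 16²) = 93.87
|j92.5 + 1.27| = √(92.5² + 1.27²) = 92.51
|H(j92.5)| = 6.3 × 93.87 / 92.51 = 6.3929
20 log₁₀(6.3929) = 16.114 dB

16.11 dB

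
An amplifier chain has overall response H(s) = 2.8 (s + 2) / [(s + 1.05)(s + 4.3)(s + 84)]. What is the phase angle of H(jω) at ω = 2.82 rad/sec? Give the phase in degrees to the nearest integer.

∠(j2.82 + 2) = arctan(2.82/2) = 54.65°
∠(j2.82 + 1.05) = arctan(2.82/1.05) = 69.58°
∠(j2.82 + 4.3) = arctan(2.82/4.3) = 33.26°
∠(j2.82 + 84) = arctan(2.82/84) = 1.92°
∠H(j2.82) = 54.65° − (69.58° + 33.26° + 1.92°) = -50.10°

-50 deg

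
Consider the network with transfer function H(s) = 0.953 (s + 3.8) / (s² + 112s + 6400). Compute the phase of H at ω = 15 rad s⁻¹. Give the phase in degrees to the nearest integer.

61 deg

∠(j15 + 3.8) = arctan(15/3.8) = 75.78°
∠[(j15)² + 112(j15) + 6400] = ∠[6175 + j1680] = 15.22°
∠H(j15) = 75.78° − 15.22° = 60.56°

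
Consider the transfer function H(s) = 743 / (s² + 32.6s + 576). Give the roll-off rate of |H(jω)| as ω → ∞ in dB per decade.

-40 dB/decade

With 0 zeros and 2 poles, the high-frequency asymptotic slope is 20 × (0 − 2) = -40 dB/decade.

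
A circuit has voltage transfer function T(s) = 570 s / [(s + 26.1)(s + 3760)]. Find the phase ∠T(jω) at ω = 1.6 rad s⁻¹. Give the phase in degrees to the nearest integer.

86°

∠(j1.6) = 90.00°
∠(j1.6 + 26.1) = arctan(1.6/26.1) = 3.51°
∠(j1.6 + 3760) = arctan(1.6/3760) = 0.02°
∠T(j1.6) = 90.00° − (3.51° + 0.02°) = 86.47°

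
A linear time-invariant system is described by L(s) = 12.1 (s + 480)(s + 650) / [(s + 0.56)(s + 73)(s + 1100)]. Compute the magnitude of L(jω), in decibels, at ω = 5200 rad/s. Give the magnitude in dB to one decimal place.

|j5200 + 480| = √(5200² + 480²) = 5222
|j5200 + 650| = √(5200² + 650²) = 5240
|j5200 + 0.56| = √(5200² + 0.56²) = 5200
|j5200 + 73| = √(5200² + 73²) = 5201
|j5200 + 1100| = √(5200² + 1100²) = 5315
|L(j5200)| = 12.1 × 5222 × 5240 / (5200 × 5201 × 5315) = 0.0023038
20 log₁₀(0.0023038) = -52.75 dB

-52.8 dB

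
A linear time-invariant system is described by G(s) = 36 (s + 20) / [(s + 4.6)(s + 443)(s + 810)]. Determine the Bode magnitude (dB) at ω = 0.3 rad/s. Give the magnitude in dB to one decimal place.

-67.2 dB

|j0.3 + 20| = √(0.3² + 20²) = 20
|j0.3 + 4.6| = √(0.3² + 4.6²) = 4.61
|j0.3 + 443| = √(0.3² + 443²) = 443
|j0.3 + 810| = √(0.3² + 810²) = 810
|G(j0.3)| = 36 × 20 / (4.61 × 443 × 810) = 0.00043532
20 log₁₀(0.00043532) = -67.22 dB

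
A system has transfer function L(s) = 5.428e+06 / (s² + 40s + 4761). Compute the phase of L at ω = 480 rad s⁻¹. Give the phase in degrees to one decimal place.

-175.1°

∠[(j480)² + 40(j480) + 4761] = ∠[-2.2564e+05 + j19200] = 175.14°
∠L(j480) = −175.14° = -175.14°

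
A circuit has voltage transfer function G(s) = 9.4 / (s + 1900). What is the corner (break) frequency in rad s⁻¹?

1900 rad s⁻¹

The single real pole at s = −1900 gives a corner at ω = 1900 rad s⁻¹.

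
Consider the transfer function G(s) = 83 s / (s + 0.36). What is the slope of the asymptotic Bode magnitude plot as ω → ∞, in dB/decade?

With 1 zero and 1 pole, the high-frequency asymptotic slope is 20 × (1 − 1) = 0 dB/decade.

0 dB/decade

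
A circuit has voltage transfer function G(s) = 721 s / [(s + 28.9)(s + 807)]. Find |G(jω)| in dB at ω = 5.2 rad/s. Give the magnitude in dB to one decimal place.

|j5.2| = 5.2
|j5.2 + 28.9| = √(5.2² + 28.9²) = 29.36
|j5.2 + 807| = √(5.2² + 807²) = 807
|G(j5.2)| = 721 × 5.2 / (29.36 × 807) = 0.15821
20 log₁₀(0.15821) = -16.02 dB

-16.0 dB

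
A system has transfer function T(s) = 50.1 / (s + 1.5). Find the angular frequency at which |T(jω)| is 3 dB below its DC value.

1.5 rad/s

For a single-pole low-pass, the −3 dB point is at the pole: ω = 1.5 rad/s.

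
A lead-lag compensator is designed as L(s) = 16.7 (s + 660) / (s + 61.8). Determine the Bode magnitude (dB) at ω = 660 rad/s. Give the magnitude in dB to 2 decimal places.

27.43 dB

|j660 + 660| = √(660² + 660²) = 933.4
|j660 + 61.8| = √(660² + 61.8²) = 662.9
|L(j660)| = 16.7 × 933.4 / 662.9 = 23.515
20 log₁₀(23.515) = 27.427 dB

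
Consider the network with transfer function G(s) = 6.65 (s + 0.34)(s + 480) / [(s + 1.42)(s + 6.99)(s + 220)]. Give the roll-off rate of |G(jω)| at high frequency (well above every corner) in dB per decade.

-20 dB/decade

With 2 zeros and 3 poles, the high-frequency asymptotic slope is 20 × (2 − 3) = -20 dB/decade.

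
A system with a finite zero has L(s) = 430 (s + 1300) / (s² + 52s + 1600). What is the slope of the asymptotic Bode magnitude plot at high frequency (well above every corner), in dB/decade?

-20 dB/decade

With 1 zero and 2 poles, the high-frequency asymptotic slope is 20 × (1 − 2) = -20 dB/decade.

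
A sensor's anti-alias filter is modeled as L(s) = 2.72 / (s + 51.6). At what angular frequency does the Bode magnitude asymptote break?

51.6 rad/s

The single real pole at s = −51.6 gives a corner at ω = 51.6 rad/s.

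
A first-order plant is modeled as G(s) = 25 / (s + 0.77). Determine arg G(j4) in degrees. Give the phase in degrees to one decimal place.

-79.1°

∠(j4 + 0.77) = arctan(4/0.77) = 79.10°
∠G(j4) = −79.10° = -79.10°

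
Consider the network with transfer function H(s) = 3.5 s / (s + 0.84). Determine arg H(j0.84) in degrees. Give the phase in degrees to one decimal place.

45.0 deg

∠(j0.84) = 90.00°
∠(j0.84 + 0.84) = arctan(0.84/0.84) = 45.00°
∠H(j0.84) = 90.00° − 45.00° = 45.00°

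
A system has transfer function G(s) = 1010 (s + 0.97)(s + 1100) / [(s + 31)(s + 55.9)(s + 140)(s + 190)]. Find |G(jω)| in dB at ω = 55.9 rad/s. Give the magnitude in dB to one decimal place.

|j55.9 + 0.97| = √(55.9² + 0.97²) = 55.91
|j55.9 + 1100| = √(55.9² + 1100²) = 1101
|j55.9 + 31| = √(55.9² + 31²) = 63.92
|j55.9 + 55.9| = √(55.9² + 55.9²) = 79.05
|j55.9 + 140| = √(55.9² + 140²) = 150.7
|j55.9 + 190| = √(55.9² + 190²) = 198.1
|G(j55.9)| = 1010 × 55.91 × 1101 / (63.92 × 79.05 × 150.7 × 198.1) = 0.41224
20 log₁₀(0.41224) = -7.70 dB

-7.7 dB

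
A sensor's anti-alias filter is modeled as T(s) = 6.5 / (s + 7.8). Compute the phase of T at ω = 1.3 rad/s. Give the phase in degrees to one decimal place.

-9.5 deg

∠(j1.3 + 7.8) = arctan(1.3/7.8) = 9.46°
∠T(j1.3) = −9.46° = -9.46°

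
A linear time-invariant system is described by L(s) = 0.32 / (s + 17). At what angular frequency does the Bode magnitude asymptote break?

17 rad/sec

The single real pole at s = −17 gives a corner at ω = 17 rad/sec.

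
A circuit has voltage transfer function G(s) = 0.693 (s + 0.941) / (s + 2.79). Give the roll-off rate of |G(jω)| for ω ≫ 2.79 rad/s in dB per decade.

0 dB/decade

With 1 zero and 1 pole, the high-frequency asymptotic slope is 20 × (1 − 1) = 0 dB/decade.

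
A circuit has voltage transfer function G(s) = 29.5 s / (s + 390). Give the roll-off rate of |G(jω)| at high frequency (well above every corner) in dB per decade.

0 dB/decade

With 1 zero and 1 pole, the high-frequency asymptotic slope is 20 × (1 − 1) = 0 dB/decade.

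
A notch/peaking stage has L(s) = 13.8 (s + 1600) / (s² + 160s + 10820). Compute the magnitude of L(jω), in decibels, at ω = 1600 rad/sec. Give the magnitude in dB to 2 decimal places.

-38.28 dB

|j1600 + 1600| = √(1600² + 1600²) = 2263
|(j1600)² + 160(j1600) + 10820| = |-2.5492e+06 + j2.56e+05| = 2.562e+06
|L(j1600)| = 13.8 × 2263 / 2.562e+06 = 0.012188
20 log₁₀(0.012188) = -38.281 dB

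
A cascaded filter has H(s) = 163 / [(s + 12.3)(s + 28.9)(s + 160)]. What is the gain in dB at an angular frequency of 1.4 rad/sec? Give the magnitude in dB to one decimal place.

|j1.4 + 12.3| = √(1.4² + 12.3²) = 12.38
|j1.4 + 28.9| = √(1.4² + 28.9²) = 28.93
|j1.4 + 160| = √(1.4² + 160²) = 160
|H(j1.4)| = 163 / (12.38 × 28.93 × 160) = 0.0028441
20 log₁₀(0.0028441) = -50.92 dB

-50.9 dB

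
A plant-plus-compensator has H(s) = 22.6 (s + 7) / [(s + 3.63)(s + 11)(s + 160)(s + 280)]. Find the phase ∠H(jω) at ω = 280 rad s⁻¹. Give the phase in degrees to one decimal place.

-193.7°

∠(j280 + 7) = arctan(280/7) = 88.57°
∠(j280 + 3.63) = arctan(280/3.63) = 89.26°
∠(j280 + 11) = arctan(280/11) = 87.75°
∠(j280 + 160) = arctan(280/160) = 60.26°
∠(j280 + 280) = arctan(280/280) = 45.00°
∠H(j280) = 88.57° − (89.26° + 87.75° + 60.26° + 45.00°) = -193.69°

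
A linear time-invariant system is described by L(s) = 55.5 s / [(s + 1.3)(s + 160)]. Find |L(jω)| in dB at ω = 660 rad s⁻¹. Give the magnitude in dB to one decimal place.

-21.8 dB

|j660| = 660
|j660 + 1.3| = √(660² + 1.3²) = 660
|j660 + 160| = √(660² + 160²) = 679.1
|L(j660)| = 55.5 × 660 / (660 × 679.1) = 0.081724
20 log₁₀(0.081724) = -21.75 dB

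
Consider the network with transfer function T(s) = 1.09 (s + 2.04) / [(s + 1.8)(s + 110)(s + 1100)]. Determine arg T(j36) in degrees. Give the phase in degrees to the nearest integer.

∠(j36 + 2.04) = arctan(36/2.04) = 86.76°
∠(j36 + 1.8) = arctan(36/1.8) = 87.14°
∠(j36 + 110) = arctan(36/110) = 18.12°
∠(j36 + 1100) = arctan(36/1100) = 1.87°
∠T(j36) = 86.76° − (87.14° + 18.12° + 1.87°) = -20.38°

-20°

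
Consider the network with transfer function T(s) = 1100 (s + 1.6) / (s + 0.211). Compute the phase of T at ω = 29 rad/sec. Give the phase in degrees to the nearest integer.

-3°

∠(j29 + 1.6) = arctan(29/1.6) = 86.84°
∠(j29 + 0.211) = arctan(29/0.211) = 89.58°
∠T(j29) = 86.84° − 89.58° = -2.74°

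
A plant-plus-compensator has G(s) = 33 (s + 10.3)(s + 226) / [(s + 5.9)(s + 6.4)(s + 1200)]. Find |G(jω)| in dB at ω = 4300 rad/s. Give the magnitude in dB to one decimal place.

-42.6 dB

|j4300 + 10.3| = √(4300² + 10.3²) = 4300
|j4300 + 226| = √(4300² + 226²) = 4306
|j4300 + 5.9| = √(4300² + 5.9²) = 4300
|j4300 + 6.4| = √(4300² + 6.4²) = 4300
|j4300 + 1200| = √(4300² + 1200²) = 4464
|G(j4300)| = 33 × 4300 × 4306 / (4300 × 4300 × 4464) = 0.0074022
20 log₁₀(0.0074022) = -42.61 dB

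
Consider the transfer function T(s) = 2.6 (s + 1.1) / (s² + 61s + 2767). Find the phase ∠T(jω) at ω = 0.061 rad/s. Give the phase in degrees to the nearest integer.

3°

∠(j0.061 + 1.1) = arctan(0.061/1.1) = 3.17°
∠[(j0.061)² + 61(j0.061) + 2767] = ∠[2767 + j3.721] = 0.08°
∠T(j0.061) = 3.17° − 0.08° = 3.10°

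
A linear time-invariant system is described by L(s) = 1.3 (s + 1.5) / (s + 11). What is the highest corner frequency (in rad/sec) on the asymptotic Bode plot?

Break frequencies occur at each pole and zero magnitude: 1.5 rad/sec, 11 rad/sec.
The highest is 11 rad/sec.

11 rad/sec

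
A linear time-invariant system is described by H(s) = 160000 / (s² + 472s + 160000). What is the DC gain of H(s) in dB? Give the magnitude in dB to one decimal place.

0.0 dB

H(0) = 160000 / 160000 = 1
20 log₁₀(1) = 0.00 dB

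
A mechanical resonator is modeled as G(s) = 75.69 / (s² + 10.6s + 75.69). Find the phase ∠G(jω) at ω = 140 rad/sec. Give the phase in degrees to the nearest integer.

-176°

∠[(j140)² + 10.6(j140) + 75.69] = ∠[-19524 + j1484] = 175.65°
∠G(j140) = −175.65° = -175.65°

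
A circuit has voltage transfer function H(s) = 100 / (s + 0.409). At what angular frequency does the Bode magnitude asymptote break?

0.409 rad/s

The single real pole at s = −0.409 gives a corner at ω = 0.409 rad/s.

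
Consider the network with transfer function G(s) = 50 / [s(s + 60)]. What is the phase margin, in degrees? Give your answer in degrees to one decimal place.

89.2°

Gain crossover: |G(jω)| = 1 at ω ≈ 0.833 rad/s.
∠G(j0.833) = −90° − arctan(0.833/60) ≈ -90.80°
PM = 180° + (-90.80°) = 89.20°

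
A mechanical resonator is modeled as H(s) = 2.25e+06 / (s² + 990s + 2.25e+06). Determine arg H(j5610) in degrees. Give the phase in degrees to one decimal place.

-169.2°

∠[(j5610)² + 990(j5610) + 2.25e+06] = ∠[-2.9222e+07 + j5.5539e+06] = 169.24°
∠H(j5610) = −169.24° = -169.24°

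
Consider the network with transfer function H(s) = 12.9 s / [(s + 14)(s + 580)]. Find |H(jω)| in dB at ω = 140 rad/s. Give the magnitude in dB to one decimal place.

-33.3 dB

|j140| = 140
|j140 + 14| = √(140² + 14²) = 140.7
|j140 + 580| = √(140² + 580²) = 596.7
|H(j140)| = 12.9 × 140 / (140.7 × 596.7) = 0.021513
20 log₁₀(0.021513) = -33.35 dB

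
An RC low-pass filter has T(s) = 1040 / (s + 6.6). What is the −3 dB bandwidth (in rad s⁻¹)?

6.6 rad s⁻¹

For a single-pole low-pass, the −3 dB point is at the pole: ω = 6.6 rad s⁻¹.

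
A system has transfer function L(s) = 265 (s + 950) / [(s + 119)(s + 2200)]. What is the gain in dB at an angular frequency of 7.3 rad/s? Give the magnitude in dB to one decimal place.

-0.4 dB

|j7.3 + 950| = √(7.3² + 950²) = 950
|j7.3 + 119| = √(7.3² + 119²) = 119.2
|j7.3 + 2200| = √(7.3² + 2200²) = 2200
|L(j7.3)| = 265 × 950 / (119.2 × 2200) = 0.95983
20 log₁₀(0.95983) = -0.36 dB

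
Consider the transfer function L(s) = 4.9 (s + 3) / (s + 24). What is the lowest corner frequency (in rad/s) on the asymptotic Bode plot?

Break frequencies occur at each pole and zero magnitude: 3 rad/s, 24 rad/s.
The lowest is 3 rad/s.

3 rad/s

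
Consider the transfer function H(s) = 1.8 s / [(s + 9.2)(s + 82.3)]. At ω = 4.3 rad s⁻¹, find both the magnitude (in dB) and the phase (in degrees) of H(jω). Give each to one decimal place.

|H| = -40.7 dB, ∠H = 62.0°

|j4.3| = 4.3
|j4.3 + 9.2| = √(4.3² + 9.2²) = 10.16
|j4.3 + 82.3| = √(4.3² + 82.3²) = 82.41
|H(j4.3)| = 1.8 × 4.3 / (10.16 × 82.41) = 0.0092482
20 log₁₀(0.0092482) = -40.68 dB
∠(j4.3) = 90.00°
∠(j4.3 + 9.2) = arctan(4.3/9.2) = 25.05°
∠(j4.3 + 82.3) = arctan(4.3/82.3) = 2.99°
∠H(j4.3) = 90.00° − (25.05° + 2.99°) = 61.96°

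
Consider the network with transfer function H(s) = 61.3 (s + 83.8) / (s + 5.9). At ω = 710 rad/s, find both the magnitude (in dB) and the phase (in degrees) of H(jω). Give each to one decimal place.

|H| = 35.8 dB, ∠H = -6.3°

|j710 + 83.8| = √(710² + 83.8²) = 714.9
|j710 + 5.9| = √(710² + 5.9²) = 710
|H(j710)| = 61.3 × 714.9 / 710 = 61.723
20 log₁₀(61.723) = 35.81 dB
∠(j710 + 83.8) = arctan(710/83.8) = 83.27°
∠(j710 + 5.9) = arctan(710/5.9) = 89.52°
∠H(j710) = 83.27° − 89.52° = -6.26°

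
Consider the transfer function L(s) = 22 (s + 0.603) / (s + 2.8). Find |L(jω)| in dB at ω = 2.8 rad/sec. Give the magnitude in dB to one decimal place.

24.0 dB

|j2.8 + 0.603| = √(2.8² + 0.603²) = 2.864
|j2.8 + 2.8| = √(2.8² + 2.8²) = 3.96
|L(j2.8)| = 22 × 2.864 / 3.96 = 15.913
20 log₁₀(15.913) = 24.04 dB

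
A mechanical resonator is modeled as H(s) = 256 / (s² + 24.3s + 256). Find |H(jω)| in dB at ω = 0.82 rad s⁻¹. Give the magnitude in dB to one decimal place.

|(j0.82)² + 24.3(j0.82) + 256| = |255.33 + j19.926| = 256.1
|H(j0.82)| = 256 / 256.1 = 0.99959
20 log₁₀(0.99959) = -0.00 dB

-0.0 dB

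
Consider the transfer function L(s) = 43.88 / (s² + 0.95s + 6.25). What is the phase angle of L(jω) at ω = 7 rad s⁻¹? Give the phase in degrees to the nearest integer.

-171 deg

∠[(j7)² + 0.95(j7) + 6.25] = ∠[-42.75 + j6.65] = 171.16°
∠L(j7) = −171.16° = -171.16°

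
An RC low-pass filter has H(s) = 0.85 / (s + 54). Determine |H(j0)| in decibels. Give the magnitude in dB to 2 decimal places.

-36.06 dB

H(0) = 0.85 / 54 = 0.015741
20 log₁₀(0.015741) = -36.059 dB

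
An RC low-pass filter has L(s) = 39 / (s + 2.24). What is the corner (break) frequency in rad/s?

The single real pole at s = −2.24 gives a corner at ω = 2.24 rad/s.

2.24 rad/s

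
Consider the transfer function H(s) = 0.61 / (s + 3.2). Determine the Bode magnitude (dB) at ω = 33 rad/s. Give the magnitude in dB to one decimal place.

|j33 + 3.2| = √(33² + 3.2²) = 33.15
|H(j33)| = 0.61 / 33.15 = 0.018399
20 log₁₀(0.018399) = -34.70 dB

-34.7 dB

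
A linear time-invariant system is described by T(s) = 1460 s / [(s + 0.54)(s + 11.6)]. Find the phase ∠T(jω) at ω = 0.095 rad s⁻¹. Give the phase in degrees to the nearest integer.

∠(j0.095) = 90.00°
∠(j0.095 + 0.54) = arctan(0.095/0.54) = 9.98°
∠(j0.095 + 11.6) = arctan(0.095/11.6) = 0.47°
∠T(j0.095) = 90.00° − (9.98° + 0.47°) = 79.55°

80 deg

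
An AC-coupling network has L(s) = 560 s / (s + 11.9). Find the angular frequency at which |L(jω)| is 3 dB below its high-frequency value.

11.9 rad/s

For a single-pole high-pass, the −3 dB point is at the pole: ω = 11.9 rad/s.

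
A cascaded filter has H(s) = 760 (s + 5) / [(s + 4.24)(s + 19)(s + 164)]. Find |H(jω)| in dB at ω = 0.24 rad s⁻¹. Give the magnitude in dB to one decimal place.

|j0.24 + 5| = √(0.24² + 5²) = 5.006
|j0.24 + 4.24| = √(0.24² + 4.24²) = 4.247
|j0.24 + 19| = √(0.24² + 19²) = 19
|j0.24 + 164| = √(0.24² + 164²) = 164
|H(j0.24)| = 760 × 5.006 / (4.247 × 19 × 164) = 0.28747
20 log₁₀(0.28747) = -10.83 dB

-10.8 dB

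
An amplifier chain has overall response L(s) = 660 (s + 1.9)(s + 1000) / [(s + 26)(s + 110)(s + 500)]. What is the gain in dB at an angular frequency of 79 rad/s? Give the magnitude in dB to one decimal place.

|j79 + 1.9| = √(79² + 1.9²) = 79.02
|j79 + 1000| = √(79² + 1000²) = 1003
|j79 + 26| = √(79² + 26²) = 83.17
|j79 + 110| = √(79² + 110²) = 135.4
|j79 + 500| = √(79² + 500²) = 506.2
|L(j79)| = 660 × 79.02 × 1003 / (83.17 × 135.4 × 506.2) = 9.176
20 log₁₀(9.176) = 19.25 dB

19.3 dB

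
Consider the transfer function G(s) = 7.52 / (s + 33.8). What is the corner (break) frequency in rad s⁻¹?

The single real pole at s = −33.8 gives a corner at ω = 33.8 rad s⁻¹.

33.8 rad s⁻¹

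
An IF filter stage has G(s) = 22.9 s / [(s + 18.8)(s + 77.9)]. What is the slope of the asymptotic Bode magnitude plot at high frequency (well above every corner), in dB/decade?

-20 dB/decade

With 1 zero and 2 poles, the high-frequency asymptotic slope is 20 × (1 − 2) = -20 dB/decade.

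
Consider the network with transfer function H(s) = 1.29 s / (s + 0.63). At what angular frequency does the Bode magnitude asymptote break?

The single real pole at s = −0.63 gives a corner at ω = 0.63 rad/s.

0.63 rad/s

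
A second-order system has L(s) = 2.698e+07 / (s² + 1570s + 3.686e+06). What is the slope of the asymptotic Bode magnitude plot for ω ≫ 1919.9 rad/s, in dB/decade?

-40 dB/decade

With 0 zeros and 2 poles, the high-frequency asymptotic slope is 20 × (0 − 2) = -40 dB/decade.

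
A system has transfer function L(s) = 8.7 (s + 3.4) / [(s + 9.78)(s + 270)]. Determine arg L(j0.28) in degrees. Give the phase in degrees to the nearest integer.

∠(j0.28 + 3.4) = arctan(0.28/3.4) = 4.71°
∠(j0.28 + 9.78) = arctan(0.28/9.78) = 1.64°
∠(j0.28 + 270) = arctan(0.28/270) = 0.06°
∠L(j0.28) = 4.71° − (1.64° + 0.06°) = 3.01°

3°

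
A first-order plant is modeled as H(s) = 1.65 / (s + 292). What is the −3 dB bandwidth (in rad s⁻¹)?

For a single-pole low-pass, the −3 dB point is at the pole: ω = 292 rad s⁻¹.

292 rad s⁻¹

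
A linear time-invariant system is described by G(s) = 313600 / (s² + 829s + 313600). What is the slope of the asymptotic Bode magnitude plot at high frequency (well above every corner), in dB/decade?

With 0 zeros and 2 poles, the high-frequency asymptotic slope is 20 × (0 − 2) = -40 dB/decade.

-40 dB/decade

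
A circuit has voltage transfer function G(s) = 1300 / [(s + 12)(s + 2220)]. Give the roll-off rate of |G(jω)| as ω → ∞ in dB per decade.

With 0 zeros and 2 poles, the high-frequency asymptotic slope is 20 × (0 − 2) = -40 dB/decade.

-40 dB/decade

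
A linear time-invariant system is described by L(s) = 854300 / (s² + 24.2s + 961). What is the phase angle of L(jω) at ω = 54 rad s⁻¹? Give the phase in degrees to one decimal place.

∠[(j54)² + 24.2(j54) + 961] = ∠[-1955 + j1306.8] = 146.24°
∠L(j54) = −146.24° = -146.24°

-146.2°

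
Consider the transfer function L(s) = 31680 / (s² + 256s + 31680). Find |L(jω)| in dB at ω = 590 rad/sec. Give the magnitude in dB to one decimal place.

-20.9 dB

|(j590)² + 256(j590) + 31680| = |-3.1642e+05 + j1.5104e+05| = 3.506e+05
|L(j590)| = 31680 / 3.506e+05 = 0.090354
20 log₁₀(0.090354) = -20.88 dB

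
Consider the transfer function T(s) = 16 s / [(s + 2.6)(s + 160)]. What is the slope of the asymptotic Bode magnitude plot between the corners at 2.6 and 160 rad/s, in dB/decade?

0 dB/decade

In this band the factors already past their corner are: 1 differentiator zero, pole at 2.6; net slope = 0 dB/decade.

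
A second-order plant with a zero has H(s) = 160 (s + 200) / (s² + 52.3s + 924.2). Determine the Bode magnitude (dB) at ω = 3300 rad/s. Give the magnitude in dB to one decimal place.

|j3300 + 200| = √(3300² + 200²) = 3306
|(j3300)² + 52.3(j3300) + 924.2| = |-1.0889e+07 + j1.7259e+05| = 1.089e+07
|H(j3300)| = 160 × 3306 / 1.089e+07 = 0.048572
20 log₁₀(0.048572) = -26.27 dB

-26.3 dB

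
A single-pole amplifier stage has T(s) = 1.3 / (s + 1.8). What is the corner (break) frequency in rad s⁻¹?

The single real pole at s = −1.8 gives a corner at ω = 1.8 rad s⁻¹.

1.8 rad s⁻¹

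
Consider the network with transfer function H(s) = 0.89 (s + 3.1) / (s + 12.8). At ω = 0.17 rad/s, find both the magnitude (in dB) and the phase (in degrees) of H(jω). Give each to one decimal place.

|H| = -13.3 dB, ∠H = 2.4°

|j0.17 + 3.1| = √(0.17² + 3.1²) = 3.105
|j0.17 + 12.8| = √(0.17² + 12.8²) = 12.8
|H(j0.17)| = 0.89 × 3.105 / 12.8 = 0.21585
20 log₁₀(0.21585) = -13.32 dB
∠(j0.17 + 3.1) = arctan(0.17/3.1) = 3.14°
∠(j0.17 + 12.8) = arctan(0.17/12.8) = 0.76°
∠H(j0.17) = 3.14° − 0.76° = 2.38°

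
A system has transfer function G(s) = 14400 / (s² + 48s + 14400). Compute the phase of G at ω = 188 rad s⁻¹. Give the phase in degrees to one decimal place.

∠[(j188)² + 48(j188) + 14400] = ∠[-20944 + j9024] = 156.69°
∠G(j188) = −156.69° = -156.69°

-156.7 deg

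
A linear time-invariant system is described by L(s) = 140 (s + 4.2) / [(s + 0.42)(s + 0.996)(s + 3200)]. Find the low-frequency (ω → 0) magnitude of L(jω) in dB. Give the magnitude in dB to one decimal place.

-7.1 dB

L(0) = 140 × 4.2 / (0.42 × 0.996 × 3200) = 0.43926
20 log₁₀(0.43926) = -7.15 dB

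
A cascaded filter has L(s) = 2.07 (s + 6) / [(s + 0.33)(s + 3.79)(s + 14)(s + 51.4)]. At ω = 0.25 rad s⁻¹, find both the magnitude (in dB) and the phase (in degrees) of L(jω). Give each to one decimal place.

|L| = -39.2 dB, ∠L = -39.8°

|j0.25 + 6| = √(0.25² + 6²) = 6.005
|j0.25 + 0.33| = √(0.25² + 0.33²) = 0.414
|j0.25 + 3.79| = √(0.25² + 3.79²) = 3.798
|j0.25 + 14| = √(0.25² + 14²) = 14
|j0.25 + 51.4| = √(0.25² + 51.4²) = 51.4
|L(j0.25)| = 2.07 × 6.005 / (0.414 × 3.798 × 14 × 51.4) = 0.010984
20 log₁₀(0.010984) = -39.19 dB
∠(j0.25 + 6) = arctan(0.25/6) = 2.39°
∠(j0.25 + 0.33) = arctan(0.25/0.33) = 37.15°
∠(j0.25 + 3.79) = arctan(0.25/3.79) = 3.77°
∠(j0.25 + 14) = arctan(0.25/14) = 1.02°
∠(j0.25 + 51.4) = arctan(0.25/51.4) = 0.28°
∠L(j0.25) = 2.39° − (37.15° + 3.77° + 1.02° + 0.28°) = -39.84°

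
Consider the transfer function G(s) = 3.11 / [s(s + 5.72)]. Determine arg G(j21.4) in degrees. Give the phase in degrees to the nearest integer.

∠(j21.4 + 5.72) = arctan(21.4/5.72) = 75.04°
∠(j21.4) = 90.00°
∠G(j21.4) = − (75.04° + 90.00°) = -165.04°

-165°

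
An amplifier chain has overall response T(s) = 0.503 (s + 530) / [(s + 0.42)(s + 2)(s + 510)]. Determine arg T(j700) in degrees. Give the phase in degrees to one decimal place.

∠(j700 + 530) = arctan(700/530) = 52.87°
∠(j700 + 0.42) = arctan(700/0.42) = 89.97°
∠(j700 + 2) = arctan(700/2) = 89.84°
∠(j700 + 510) = arctan(700/510) = 53.92°
∠T(j700) = 52.87° − (89.97° + 89.84° + 53.92°) = -180.86°

-180.9 deg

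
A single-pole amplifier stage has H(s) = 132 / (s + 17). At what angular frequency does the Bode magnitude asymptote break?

The single real pole at s = −17 gives a corner at ω = 17 rad/sec.

17 rad/sec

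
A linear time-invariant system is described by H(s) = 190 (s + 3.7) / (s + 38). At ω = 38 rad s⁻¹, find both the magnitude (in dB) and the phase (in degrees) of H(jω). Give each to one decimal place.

|H| = 42.6 dB, ∠H = 39.4°

|j38 + 3.7| = √(38² + 3.7²) = 38.18
|j38 + 38| = √(38² + 38²) = 53.74
|H(j38)| = 190 × 38.18 / 53.74 = 134.99
20 log₁₀(134.99) = 42.61 dB
∠(j38 + 3.7) = arctan(38/3.7) = 84.44°
∠(j38 + 38) = arctan(38/38) = 45.00°
∠H(j38) = 84.44° − 45.00° = 39.44°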